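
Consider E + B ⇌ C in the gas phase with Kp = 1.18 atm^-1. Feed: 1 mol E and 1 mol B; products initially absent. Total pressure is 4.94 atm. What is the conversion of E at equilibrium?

X = 0.617

Let X = conversion of E (basis 1 mol E); extent of reaction ξ = X.
Mole table: n_E = 1 − X; n_B = 1 − X; n_C = X.
Summing: n_T = 2 − X.
y_i = n_i/n_T, p_i = y_i·P. Kp = p_C / (p_E p_B).
Substituting and setting equal to 1.18 atm^-1 gives a polynomial in X; the root in (0,1) is X = 0.617.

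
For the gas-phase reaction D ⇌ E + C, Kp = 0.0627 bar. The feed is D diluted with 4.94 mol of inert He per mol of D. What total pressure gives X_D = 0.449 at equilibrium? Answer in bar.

P = 1.09 bar

Basis: 1 mol D initially; let X = conversion of D. Extent ξ = X.
Species balance: n_D = 1 − X; n_E = X; n_C = X; n_I = 4.94 (inert).
Total moles n_T = 5.94 + X.
Kp = p_E p_C / (p_D) with p_i = (n_i/n_T)·P.
At X = 0.449: the mole-fraction product g(X) = Π y_i^ν_i = 0.05727. Since Kp = g(X)·P^{1}, P = (Kp/g)^(1/1) = (0.0627/0.05727)^(1/1) = 1.09 bar.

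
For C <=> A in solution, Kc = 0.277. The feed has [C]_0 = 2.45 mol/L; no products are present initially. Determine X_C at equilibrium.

Let X = conversion of C; extent ξ = 2.45·X mol/L.
Concentrations: [C] = 2.45 − 2.45X; [A] = 2.45X.
Kc = [A] / ([C]).
Setting equal to 0.277 and solving for X on (0,1) gives X = 0.217.

X = 0.217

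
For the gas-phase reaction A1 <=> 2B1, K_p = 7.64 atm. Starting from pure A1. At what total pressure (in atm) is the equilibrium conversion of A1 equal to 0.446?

Let X = conversion of A1 (basis 1 mol A1); extent of reaction ξ = X.
Species balance: n_A1 = 1 − X; n_B1 = 2X.
Total moles n_T = 1 + X.
K_p = p_B1^2 / (p_A1) with p_i = (n_i/n_T)·P.
At X = 0.446: the mole-fraction product g(X) = Π y_i^ν_i = 0.9932. Since K_p = g(X)·P^{1}, P = (K_p/g)^(1/1) = (7.64/0.9932)^(1/1) = 7.69 atm.

P = 7.69 atm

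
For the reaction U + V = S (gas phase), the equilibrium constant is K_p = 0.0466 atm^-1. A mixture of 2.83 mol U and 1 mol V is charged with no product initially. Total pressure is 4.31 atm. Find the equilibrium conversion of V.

X = 0.128

Take 1 mol V as basis and let X be its fractional conversion, so ξ = X.
At extent ξ: n_U = 2.83 − X; n_V = 1 − X; n_S = X.
Total moles n_T = 3.83 − X.
With p_i = (n_i/n_T)P, K_p = p_S / (p_U p_V).
Setting this equal to 0.0466 atm^-1 and taking the physical root (0 < X < 1) gives X = 0.128.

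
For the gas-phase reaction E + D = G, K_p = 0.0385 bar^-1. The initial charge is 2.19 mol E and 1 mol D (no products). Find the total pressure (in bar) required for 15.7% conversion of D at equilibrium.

Let X = conversion of D (basis 1 mol D); extent of reaction ξ = X.
Moles: n_E = 2.19 − X; n_D = 1 − X; n_G = X.
Total moles n_T = 3.19 − X.
K_p = p_G / (p_E p_D) with p_i = (n_i/n_T)·P.
At X = 0.157: the mole-fraction product g(X) = Π y_i^ν_i = 0.2778. Since K_p = g(X)·P^{-1}, P = (g/K_p)^(1/1) = (0.2778/0.0385)^(1/1) = 7.22 bar.

P = 7.22 bar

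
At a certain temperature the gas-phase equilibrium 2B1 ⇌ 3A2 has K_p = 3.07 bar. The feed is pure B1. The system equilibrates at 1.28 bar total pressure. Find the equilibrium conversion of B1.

Take 1 mol B1 as basis and let X be its fractional conversion, so ξ = 0.5X.
Species balance: n_B1 = 1 − X; n_A2 = 1.5X.
Total moles n_T = 1 + 0.5X.
With p_i = (n_i/n_T)P, K_p = p_A2^3 / (p_B1^2).
This yields a degree-3 equation in X; solving on (0,1), X = 0.560.

X = 0.560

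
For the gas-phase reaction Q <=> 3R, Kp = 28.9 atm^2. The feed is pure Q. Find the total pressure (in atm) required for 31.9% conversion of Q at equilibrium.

Basis: 1 mol Q initially; let X = conversion of Q. Extent ξ = X.
Mole table: n_Q = 1 − X; n_R = 3X.
Total moles n_T = 1 + 2X.
Kp = p_R^3 / (p_Q) with p_i = (n_i/n_T)·P.
At X = 0.319: the mole-fraction product g(X) = Π y_i^ν_i = 0.4797. Since Kp = g(X)·P^{2}, P = (Kp/g)^(1/2) = (28.9/0.4797)^(1/2) = 7.76 atm.

P = 7.76 atm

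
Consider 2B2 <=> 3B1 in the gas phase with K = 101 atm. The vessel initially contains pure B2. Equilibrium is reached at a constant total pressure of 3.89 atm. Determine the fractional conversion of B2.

X = 0.787

Let X = conversion of B2 (basis 1 mol B2); extent of reaction ξ = 0.5X.
Moles: n_B2 = 1 − X; n_B1 = 1.5X.
n_T = Σnᵢ = 1 + 0.5X.
Mole fractions y_i = n_i/n_T; K = p_B1^3 / (p_B2^2) with p_i = y_i·P.
Substituting and setting equal to 101 atm gives a polynomial in X; the root in (0,1) is X = 0.787.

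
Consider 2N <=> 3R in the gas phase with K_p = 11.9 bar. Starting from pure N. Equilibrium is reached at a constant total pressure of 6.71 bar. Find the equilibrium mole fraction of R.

y_R = 0.627

Take 1 mol N as basis and let X be its fractional conversion, so ξ = 0.5X.
Mole table: n_N = 1 − X; n_R = 1.5X.
n_T = Σnᵢ = 1 + 0.5X.
With p_i = (n_i/n_T)P, K_p = p_R^3 / (p_N^2).
Equating to 11.9 bar and solving on 0 < X < 1: X = 0.529.
Then n_R = 0.793, n_T = 1.26, so y_R = 0.627.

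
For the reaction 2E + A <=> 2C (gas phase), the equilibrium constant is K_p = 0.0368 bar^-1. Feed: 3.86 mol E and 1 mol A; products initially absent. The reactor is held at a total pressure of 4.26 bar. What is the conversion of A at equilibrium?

Basis: 1 mol A initially; let X = conversion of A. Extent ξ = X.
Mole table: n_E = 3.86 − 2X; n_A = 1 − X; n_C = 2X.
Total moles n_T = 4.86 − X.
With p_i = (n_i/n_T)P, K_p = p_C^2 / (p_E^2 p_A).
Setting this equal to 0.0368 bar^-1 and taking the physical root (0 < X < 1) gives X = 0.264.

X = 0.264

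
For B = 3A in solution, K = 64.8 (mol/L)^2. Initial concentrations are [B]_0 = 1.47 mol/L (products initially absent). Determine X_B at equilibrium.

Let X = conversion of B; extent ξ = 1.47·X mol/L.
Concentrations: [B] = 1.47 − 1.47X; [A] = 4.41X.
K = [A]^3 / ([B]).
This equals 64.8 at X = 0.696 (the root in 0 < X < 1).

X = 0.696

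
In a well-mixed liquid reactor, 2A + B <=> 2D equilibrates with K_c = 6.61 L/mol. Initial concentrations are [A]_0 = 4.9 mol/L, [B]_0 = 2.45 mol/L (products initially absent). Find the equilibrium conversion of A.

X = 0.691

Let X = conversion of A; extent ξ = 4.9X/2 mol/L.
Concentrations: [A] = 4.9 − 4.9X; [B] = 2.45 − 2.45X; [D] = 4.9X.
K_c = [D]^2 / ([A]^2 [B]).
Equating to 6.61 L/mol: the physical root is X = 0.691.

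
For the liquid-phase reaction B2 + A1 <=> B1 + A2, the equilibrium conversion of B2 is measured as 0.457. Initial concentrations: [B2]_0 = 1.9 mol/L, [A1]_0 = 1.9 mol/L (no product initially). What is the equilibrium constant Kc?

Kc = 0.708

Let X = conversion of B2.
Concentrations: [B2] = 1.9 − 1.9X; [A1] = 1.9 − 1.9X; [B1] = 1.9X; [A2] = 1.9X.
At X = 0.457: [B2] = 1.03, [A1] = 1.03, [B1] = 0.868, [A2] = 0.868.
Kc = [B1] [A2] / ([B2] [A1]) = 0.708.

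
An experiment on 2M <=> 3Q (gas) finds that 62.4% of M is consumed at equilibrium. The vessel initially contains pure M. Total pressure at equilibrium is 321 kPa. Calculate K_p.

K_p = 1.42e+03 kPa

Basis: 1 mol M initially; let X = conversion of M. Extent ξ = 0.5X.
Species balance: n_M = 1 − X; n_Q = 1.5X.
n_T = Σnᵢ = 1 + 0.5X.
At X = 0.624: n_M = 0.376, n_Q = 0.936, n_T = 1.31.
p_i = (n_i/n_T)·P. K_p = p_Q^3 / (p_M^2) = 1.42e+03 kPa.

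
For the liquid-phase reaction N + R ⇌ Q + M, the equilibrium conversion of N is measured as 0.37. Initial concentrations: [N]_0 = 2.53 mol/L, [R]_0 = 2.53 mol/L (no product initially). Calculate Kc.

Kc = 0.345

Let X = conversion of N.
Concentrations: [N] = 2.53 − 2.53X; [R] = 2.53 − 2.53X; [Q] = 2.53X; [M] = 2.53X.
At X = 0.37: [N] = 1.59, [R] = 1.59, [Q] = 0.936, [M] = 0.936.
Kc = [Q] [M] / ([N] [R]) = 0.345.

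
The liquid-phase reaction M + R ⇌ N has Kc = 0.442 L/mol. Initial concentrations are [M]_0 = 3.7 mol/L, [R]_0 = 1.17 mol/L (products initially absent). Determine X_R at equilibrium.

Let X = conversion of R; extent ξ = 1.17·X mol/L.
Concentrations: [M] = 3.7 − 1.17X; [R] = 1.17 − 1.17X; [N] = 1.17X.
Kc = [N] / ([M] [R]).
Setting equal to 0.442 and solving for X on (0,1) gives X = 0.573.

X = 0.573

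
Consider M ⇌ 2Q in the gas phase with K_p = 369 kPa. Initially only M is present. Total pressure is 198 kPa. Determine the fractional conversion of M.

X = 0.564

Basis: 1 mol M initially; let X = conversion of M. Extent ξ = X.
Moles: n_M = 1 − X; n_Q = 2X.
Summing: n_T = 1 + X.
Mole fractions y_i = n_i/n_T; K_p = p_Q^2 / (p_M) with p_i = y_i·P.
Equating to 369 kPa and solving on 0 < X < 1: X = 0.564.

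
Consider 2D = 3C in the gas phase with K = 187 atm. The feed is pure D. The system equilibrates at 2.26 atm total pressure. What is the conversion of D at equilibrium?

X = 0.864

Let X = conversion of D (basis 1 mol D); extent of reaction ξ = 0.5X.
Moles: n_D = 1 − X; n_C = 1.5X.
Summing: n_T = 1 + 0.5X.
y_i = n_i/n_T, p_i = y_i·P. K = p_C^3 / (p_D^2).
Substituting and setting equal to 187 atm gives a polynomial in X; the root in (0,1) is X = 0.864.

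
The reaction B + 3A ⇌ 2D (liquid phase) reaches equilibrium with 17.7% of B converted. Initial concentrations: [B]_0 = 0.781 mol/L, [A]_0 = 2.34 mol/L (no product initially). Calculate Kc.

Let X = conversion of B.
Concentrations: [B] = 0.781 − 0.781X; [A] = 2.34 − 2.34X; [D] = 1.56X.
At X = 0.177: [B] = 0.643, [A] = 1.93, [D] = 0.276.
Kc = [D]^2 / ([B] [A]^3) = 0.0167 (mol/L)^-2.

Kc = 0.0167 (mol/L)^-2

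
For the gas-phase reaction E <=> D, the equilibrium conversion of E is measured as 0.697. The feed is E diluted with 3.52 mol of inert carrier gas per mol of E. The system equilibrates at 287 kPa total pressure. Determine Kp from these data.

Kp = 2.3

Let X = conversion of E (basis 1 mol E); extent of reaction ξ = X.
Species balance: n_E = 1 − X; n_D = X; n_I = 3.52 (inert).
Total moles n_T = 4.52 (Δν = 0, constant).
At X = 0.697: n_E = 0.303, n_D = 0.697, n_T = 4.52.
p_i = (n_i/n_T)·P. Kp = p_D / (p_E) = 2.3.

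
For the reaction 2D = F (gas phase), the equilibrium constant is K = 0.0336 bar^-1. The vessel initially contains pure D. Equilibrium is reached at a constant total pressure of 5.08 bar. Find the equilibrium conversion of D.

X = 0.229

Let X = conversion of D (basis 1 mol D); extent of reaction ξ = 0.5X.
At extent ξ: n_D = 1 − X; n_F = 0.5X.
Summing: n_T = 1 − 0.5X.
y_i = n_i/n_T, p_i = y_i·P. K = p_F / (p_D^2).
Equating to 0.0336 bar^-1 and solving on 0 < X < 1: X = 0.229.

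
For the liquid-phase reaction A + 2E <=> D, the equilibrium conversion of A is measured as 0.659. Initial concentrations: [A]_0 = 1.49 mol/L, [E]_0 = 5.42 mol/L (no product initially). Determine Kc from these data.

Kc = 0.162 (mol/L)^-2

Let X = conversion of A.
Concentrations: [A] = 1.49 − 1.49X; [E] = 5.42 − 2.98X; [D] = 1.49X.
At X = 0.659: [A] = 0.508, [E] = 3.46, [D] = 0.982.
Kc = [D] / ([A] [E]^2) = 0.162 (mol/L)^-2.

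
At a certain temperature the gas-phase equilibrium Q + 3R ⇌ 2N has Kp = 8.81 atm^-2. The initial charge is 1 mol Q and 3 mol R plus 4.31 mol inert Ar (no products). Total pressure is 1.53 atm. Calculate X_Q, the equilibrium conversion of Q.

Basis: 1 mol Q initially; let X = conversion of Q. Extent ξ = X.
Mole table: n_Q = 1 − X; n_R = 3 − 3X; n_N = 2X; n_I = 4.31 (inert).
n_T = Σnᵢ = 8.31 − 2X.
y_i = n_i/n_T, p_i = y_i·P. Kp = p_N^2 / (p_Q p_R^3).
Substituting and setting equal to 8.81 atm^-2 gives a polynomial in X; the root in (0,1) is X = 0.462.

X = 0.462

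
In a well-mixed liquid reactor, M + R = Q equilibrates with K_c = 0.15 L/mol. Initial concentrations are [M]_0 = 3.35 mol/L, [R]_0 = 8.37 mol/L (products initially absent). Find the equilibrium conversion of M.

Let X = conversion of M; extent ξ = 3.35·X mol/L.
Concentrations: [M] = 3.35 − 3.35X; [R] = 8.37 − 3.35X; [Q] = 3.35X.
K_c = [Q] / ([M] [R]).
Equating to 0.15 L/mol: the physical root is X = 0.501.

X = 0.501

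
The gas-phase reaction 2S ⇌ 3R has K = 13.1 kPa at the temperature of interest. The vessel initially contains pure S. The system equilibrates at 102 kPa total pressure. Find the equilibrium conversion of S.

X = 0.282

Basis: 1 mol S initially; let X = conversion of S. Extent ξ = 0.5X.
Moles: n_S = 1 − X; n_R = 1.5X.
n_T = Σnᵢ = 1 + 0.5X.
Mole fractions y_i = n_i/n_T; K = p_R^3 / (p_S^2) with p_i = y_i·P.
Setting this equal to 13.1 kPa and taking the physical root (0 < X < 1) gives X = 0.282.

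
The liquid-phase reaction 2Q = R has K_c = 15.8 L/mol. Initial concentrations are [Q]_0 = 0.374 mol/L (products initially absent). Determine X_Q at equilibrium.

Let X = conversion of Q; extent ξ = 0.374X/2 mol/L.
Concentrations: [Q] = 0.374 − 0.374X; [R] = 0.187X.
K_c = [R] / ([Q]^2).
Setting equal to 15.8 and solving for X on (0,1) gives X = 0.748.

X = 0.748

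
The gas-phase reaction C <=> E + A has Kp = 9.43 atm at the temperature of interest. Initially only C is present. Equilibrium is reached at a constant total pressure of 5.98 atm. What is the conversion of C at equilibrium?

X = 0.782

Basis: 1 mol C initially; let X = conversion of C. Extent ξ = X.
Mole table: n_C = 1 − X; n_E = X; n_A = X.
n_T = Σnᵢ = 1 + X.
With p_i = (n_i/n_T)P, Kp = p_E p_A / (p_C).
Substituting and setting equal to 9.43 atm gives a polynomial in X; the root in (0,1) is X = 0.782.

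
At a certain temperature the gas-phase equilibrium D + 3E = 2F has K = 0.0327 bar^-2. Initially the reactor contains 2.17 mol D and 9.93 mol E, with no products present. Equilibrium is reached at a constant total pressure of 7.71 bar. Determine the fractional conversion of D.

Let X = conversion of D (basis 2.17 mol D); extent of reaction ξ = 2.17X.
Species balance: n_D = 2.17 − 2.17X; n_E = 9.93 − 6.51X; n_F = 4.34X.
Total moles n_T = 12.1 − 4.34X.
Mole fractions y_i = n_i/n_T; K = p_F^2 / (p_D p_E^3) with p_i = y_i·P.
Substituting and setting equal to 0.0327 bar^-2 gives a polynomial in X; the root in (0,1) is X = 0.537.

X = 0.537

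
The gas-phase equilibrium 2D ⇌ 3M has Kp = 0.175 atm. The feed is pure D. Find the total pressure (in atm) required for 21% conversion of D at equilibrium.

Take 1 mol D as basis and let X be its fractional conversion, so ξ = 0.5X.
At extent ξ: n_D = 1 − X; n_M = 1.5X.
Total moles n_T = 1 + 0.5X.
Kp = p_M^3 / (p_D^2) with p_i = (n_i/n_T)·P.
At X = 0.21: the mole-fraction product g(X) = Π y_i^ν_i = 0.04532. Since Kp = g(X)·P^{1}, P = (Kp/g)^(1/1) = (0.175/0.04532)^(1/1) = 3.86 atm.

P = 3.86 atm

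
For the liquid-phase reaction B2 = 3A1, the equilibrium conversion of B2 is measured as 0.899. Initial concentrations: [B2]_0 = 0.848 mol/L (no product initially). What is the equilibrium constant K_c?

K_c = 140 (mol/L)^2

Let X = conversion of B2.
Concentrations: [B2] = 0.848 − 0.848X; [A1] = 2.54X.
At X = 0.899: [B2] = 0.0856, [A1] = 2.29.
K_c = [A1]^3 / ([B2]) = 140 (mol/L)^2.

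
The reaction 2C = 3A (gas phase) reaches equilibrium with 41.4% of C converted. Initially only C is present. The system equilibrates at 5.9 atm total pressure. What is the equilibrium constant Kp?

Basis: 1 mol C initially; let X = conversion of C. Extent ξ = 0.5X.
Species balance: n_C = 1 − X; n_A = 1.5X.
n_T = Σnᵢ = 1 + 0.5X.
At X = 0.414: n_C = 0.586, n_A = 0.621, n_T = 1.21.
p_i = (n_i/n_T)·P. Kp = p_A^3 / (p_C^2) = 3.41 atm.

Kp = 3.41 atm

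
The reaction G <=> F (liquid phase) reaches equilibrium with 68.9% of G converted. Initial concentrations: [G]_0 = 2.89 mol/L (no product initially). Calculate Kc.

Kc = 2.22

Let X = conversion of G.
Concentrations: [G] = 2.89 − 2.89X; [F] = 2.89X.
At X = 0.689: [G] = 0.899, [F] = 1.99.
Kc = [F] / ([G]) = 2.22.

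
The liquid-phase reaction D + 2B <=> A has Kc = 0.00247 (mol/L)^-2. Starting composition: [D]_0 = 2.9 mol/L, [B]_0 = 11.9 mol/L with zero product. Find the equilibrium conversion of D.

X = 0.218

Let X = conversion of D; extent ξ = 2.9·X mol/L.
Concentrations: [D] = 2.9 − 2.9X; [B] = 11.9 − 5.8X; [A] = 2.9X.
Kc = [A] / ([D] [B]^2).
Equating to 0.00247 (mol/L)^-2: the physical root is X = 0.218.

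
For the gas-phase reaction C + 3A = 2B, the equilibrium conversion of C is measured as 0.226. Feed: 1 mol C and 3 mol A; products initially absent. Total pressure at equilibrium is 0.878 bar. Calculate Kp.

Kp = 0.344 bar^-2

Take 1 mol C as basis and let X be its fractional conversion, so ξ = X.
Moles: n_C = 1 − X; n_A = 3 − 3X; n_B = 2X.
Total moles n_T = 4 − 2X.
At X = 0.226: n_C = 0.774, n_A = 2.32, n_B = 0.452, n_T = 3.55.
p_i = (n_i/n_T)·P. Kp = p_B^2 / (p_C p_A^3) = 0.344 bar^-2.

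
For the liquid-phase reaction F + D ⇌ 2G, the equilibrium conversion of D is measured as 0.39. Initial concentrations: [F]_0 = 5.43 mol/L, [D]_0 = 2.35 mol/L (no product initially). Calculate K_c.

Let X = conversion of D.
Concentrations: [F] = 5.43 − 2.35X; [D] = 2.35 − 2.35X; [G] = 4.7X.
At X = 0.39: [F] = 4.51, [D] = 1.43, [G] = 1.83.
K_c = [G]^2 / ([F] [D]) = 0.519.

K_c = 0.519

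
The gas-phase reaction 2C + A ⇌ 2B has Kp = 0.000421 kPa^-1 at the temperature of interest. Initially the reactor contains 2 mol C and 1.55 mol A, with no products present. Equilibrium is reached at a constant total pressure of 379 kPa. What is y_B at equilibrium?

Let X = conversion of C (basis 2 mol C); extent of reaction ξ = X.
Species balance: n_C = 2 − 2X; n_A = 1.55 − X; n_B = 2X.
n_T = Σnᵢ = 3.55 − X.
y_i = n_i/n_T, p_i = y_i·P. Kp = p_B^2 / (p_C^2 p_A).
Equating to 0.000421 kPa^-1 and solving on 0 < X < 1: X = 0.202.
Then n_B = 0.404, n_T = 3.35, so y_B = 0.121.

y_B = 0.121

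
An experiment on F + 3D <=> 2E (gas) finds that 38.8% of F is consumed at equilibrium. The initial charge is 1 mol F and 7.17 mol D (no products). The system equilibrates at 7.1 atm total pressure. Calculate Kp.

Take 1 mol F as basis and let X be its fractional conversion, so ξ = X.
Species balance: n_F = 1 − X; n_D = 7.17 − 3X; n_E = 2X.
n_T = Σnᵢ = 8.17 − 2X.
At X = 0.388: n_F = 0.612, n_D = 6.01, n_E = 0.776, n_T = 7.39.
p_i = (n_i/n_T)·P. Kp = p_E^2 / (p_F p_D^3) = 0.00493 atm^-2.

Kp = 0.00493 atm^-2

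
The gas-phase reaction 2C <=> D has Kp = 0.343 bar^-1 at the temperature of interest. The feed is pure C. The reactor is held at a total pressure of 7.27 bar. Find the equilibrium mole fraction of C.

y_C = 0.464

Let X = conversion of C (basis 1 mol C); extent of reaction ξ = 0.5X.
Species balance: n_C = 1 − X; n_D = 0.5X.
n_T = Σnᵢ = 1 − 0.5X.
Mole fractions y_i = n_i/n_T; Kp = p_D / (p_C^2) with p_i = y_i·P.
Substituting and setting equal to 0.343 bar^-1 gives a polynomial in X; the root in (0,1) is X = 0.698.
Then n_C = 0.302, n_T = 0.651, so y_C = 0.464.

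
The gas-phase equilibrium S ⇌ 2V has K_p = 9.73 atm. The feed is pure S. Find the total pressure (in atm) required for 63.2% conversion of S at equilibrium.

P = 3.66 atm

Basis: 1 mol S initially; let X = conversion of S. Extent ξ = X.
Species balance: n_S = 1 − X; n_V = 2X.
Total moles n_T = 1 + X.
K_p = p_V^2 / (p_S) with p_i = (n_i/n_T)·P.
At X = 0.632: the mole-fraction product g(X) = Π y_i^ν_i = 2.66. Since K_p = g(X)·P^{1}, P = (K_p/g)^(1/1) = (9.73/2.66)^(1/1) = 3.66 atm.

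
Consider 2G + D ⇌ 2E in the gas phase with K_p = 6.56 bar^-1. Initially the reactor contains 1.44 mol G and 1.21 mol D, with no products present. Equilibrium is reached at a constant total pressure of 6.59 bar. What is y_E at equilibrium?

y_E = 0.542

Let X = conversion of G (basis 1.44 mol G); extent of reaction ξ = 0.72X.
At extent ξ: n_G = 1.44 − 1.44X; n_D = 1.21 − 0.72X; n_E = 1.44X.
Summing: n_T = 2.65 − 0.72X.
With p_i = (n_i/n_T)P, K_p = p_E^2 / (p_G^2 p_D).
Equating to 6.56 bar^-1 and solving on 0 < X < 1: X = 0.785.
Then n_E = 1.13, n_T = 2.08, so y_E = 0.542.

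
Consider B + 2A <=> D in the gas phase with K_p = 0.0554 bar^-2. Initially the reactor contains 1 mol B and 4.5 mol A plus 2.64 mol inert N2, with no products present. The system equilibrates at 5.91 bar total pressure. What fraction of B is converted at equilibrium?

Take 1 mol B as basis and let X be its fractional conversion, so ξ = X.
Mole table: n_B = 1 − X; n_A = 4.5 − 2X; n_D = X; n_I = 2.64 (inert).
Total moles n_T = 8.14 − 2X.
With p_i = (n_i/n_T)P, K_p = p_D / (p_B p_A^2).
Setting this equal to 0.0554 bar^-2 and taking the physical root (0 < X < 1) gives X = 0.337.

X = 0.337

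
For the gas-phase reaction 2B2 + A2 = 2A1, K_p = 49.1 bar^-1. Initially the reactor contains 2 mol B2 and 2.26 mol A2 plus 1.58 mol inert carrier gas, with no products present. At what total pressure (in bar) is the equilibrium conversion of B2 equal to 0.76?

P = 0.692 bar

Let X = conversion of B2 (basis 2 mol B2); extent of reaction ξ = X.
Species balance: n_B2 = 2 − 2X; n_A2 = 2.26 − X; n_A1 = 2X; n_I = 1.58 (inert).
Summing: n_T = 5.84 − X.
K_p = p_A1^2 / (p_B2^2 p_A2) with p_i = (n_i/n_T)·P.
At X = 0.76: the mole-fraction product g(X) = Π y_i^ν_i = 33.96. Since K_p = g(X)·P^{-1}, P = (g/K_p)^(1/1) = (33.96/49.1)^(1/1) = 0.692 bar.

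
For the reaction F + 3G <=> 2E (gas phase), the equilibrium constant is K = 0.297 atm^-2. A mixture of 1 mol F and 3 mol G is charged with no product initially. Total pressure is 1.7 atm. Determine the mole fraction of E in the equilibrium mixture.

y_E = 0.195

Let X = conversion of F (basis 1 mol F); extent of reaction ξ = X.
Species balance: n_F = 1 − X; n_G = 3 − 3X; n_E = 2X.
Summing: n_T = 4 − 2X.
Mole fractions y_i = n_i/n_T; K = p_E^2 / (p_F p_G^3) with p_i = y_i·P.
Setting this equal to 0.297 atm^-2 and taking the physical root (0 < X < 1) gives X = 0.326.
Then n_E = 0.653, n_T = 3.35, so y_E = 0.195.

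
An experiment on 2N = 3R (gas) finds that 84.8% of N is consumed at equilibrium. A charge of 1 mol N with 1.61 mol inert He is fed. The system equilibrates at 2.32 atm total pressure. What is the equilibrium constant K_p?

Take 1 mol N as basis and let X be its fractional conversion, so ξ = 0.5X.
Mole table: n_N = 1 − X; n_R = 1.5X; n_I = 1.61 (inert).
n_T = Σnᵢ = 2.61 + 0.5X.
At X = 0.848: n_N = 0.152, n_R = 1.27, n_T = 3.03.
p_i = (n_i/n_T)·P. K_p = p_R^3 / (p_N^2) = 68.1 atm.

K_p = 68.1 atm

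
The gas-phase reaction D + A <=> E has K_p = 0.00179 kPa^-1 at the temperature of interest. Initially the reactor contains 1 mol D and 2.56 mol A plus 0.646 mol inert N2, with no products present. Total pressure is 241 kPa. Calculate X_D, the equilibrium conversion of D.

X = 0.203

Let X = conversion of D (basis 1 mol D); extent of reaction ξ = X.
Species balance: n_D = 1 − X; n_A = 2.56 − X; n_E = X; n_I = 0.646 (inert).
Summing: n_T = 4.21 − X.
y_i = n_i/n_T, p_i = y_i·P. K_p = p_E / (p_D p_A).
This yields a degree-2 equation in X; solving on (0,1), X = 0.203.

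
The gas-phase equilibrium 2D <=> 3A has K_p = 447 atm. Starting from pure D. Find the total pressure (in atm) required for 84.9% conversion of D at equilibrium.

Let X = conversion of D (basis 1 mol D); extent of reaction ξ = 0.5X.
Mole table: n_D = 1 − X; n_A = 1.5X.
Total moles n_T = 1 + 0.5X.
K_p = p_A^3 / (p_D^2) with p_i = (n_i/n_T)·P.
At X = 0.849: the mole-fraction product g(X) = Π y_i^ν_i = 63.59. Since K_p = g(X)·P^{1}, P = (K_p/g)^(1/1) = (447/63.59)^(1/1) = 7.03 atm.

P = 7.03 atm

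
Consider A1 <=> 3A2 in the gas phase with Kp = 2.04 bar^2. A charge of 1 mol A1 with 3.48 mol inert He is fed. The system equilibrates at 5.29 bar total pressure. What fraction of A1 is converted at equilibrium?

X = 0.360

Let X = conversion of A1 (basis 1 mol A1); extent of reaction ξ = X.
Species balance: n_A1 = 1 − X; n_A2 = 3X; n_I = 3.48 (inert).
Summing: n_T = 4.48 + 2X.
With p_i = (n_i/n_T)P, Kp = p_A2^3 / (p_A1).
Equating to 2.04 bar^2 and solving on 0 < X < 1: X = 0.360.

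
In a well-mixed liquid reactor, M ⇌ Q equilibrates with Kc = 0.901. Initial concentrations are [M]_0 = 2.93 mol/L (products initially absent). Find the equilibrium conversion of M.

Let X = conversion of M; extent ξ = 2.93·X mol/L.
Concentrations: [M] = 2.93 − 2.93X; [Q] = 2.93X.
Kc = [Q] / ([M]).
This equals 0.901 at X = 0.474 (the root in 0 < X < 1).

X = 0.474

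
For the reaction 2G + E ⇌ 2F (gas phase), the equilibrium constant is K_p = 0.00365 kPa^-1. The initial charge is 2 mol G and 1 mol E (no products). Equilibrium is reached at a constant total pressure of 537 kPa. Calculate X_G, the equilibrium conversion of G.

X = 0.402

Basis: 2 mol G initially; let X = conversion of G. Extent ξ = X.
Mole table: n_G = 2 − 2X; n_E = 1 − X; n_F = 2X.
n_T = Σnᵢ = 3 − X.
Mole fractions y_i = n_i/n_T; K_p = p_F^2 / (p_G^2 p_E) with p_i = y_i·P.
This yields a degree-3 equation in X; solving on (0,1), X = 0.402.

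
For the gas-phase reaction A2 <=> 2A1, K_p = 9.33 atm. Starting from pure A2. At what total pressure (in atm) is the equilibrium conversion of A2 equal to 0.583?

P = 4.53 atm

Let X = conversion of A2 (basis 1 mol A2); extent of reaction ξ = X.
Moles: n_A2 = 1 − X; n_A1 = 2X.
n_T = Σnᵢ = 1 + X.
K_p = p_A1^2 / (p_A2) with p_i = (n_i/n_T)·P.
At X = 0.583: the mole-fraction product g(X) = Π y_i^ν_i = 2.06. Since K_p = g(X)·P^{1}, P = (K_p/g)^(1/1) = (9.33/2.06)^(1/1) = 4.53 atm.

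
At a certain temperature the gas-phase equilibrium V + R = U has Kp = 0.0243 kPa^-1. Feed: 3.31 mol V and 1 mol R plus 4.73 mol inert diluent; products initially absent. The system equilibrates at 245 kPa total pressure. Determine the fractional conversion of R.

Let X = conversion of R (basis 1 mol R); extent of reaction ξ = X.
Moles: n_V = 3.31 − X; n_R = 1 − X; n_U = X; n_I = 4.73 (inert).
n_T = Σnᵢ = 9.04 − X.
Mole fractions y_i = n_i/n_T; Kp = p_U / (p_V p_R) with p_i = y_i·P.
Equating to 0.0243 kPa^-1 and solving on 0 < X < 1: X = 0.653.

X = 0.653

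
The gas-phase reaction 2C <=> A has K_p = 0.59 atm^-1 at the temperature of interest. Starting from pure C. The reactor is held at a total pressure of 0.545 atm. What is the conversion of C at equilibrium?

Take 1 mol C as basis and let X be its fractional conversion, so ξ = 0.5X.
Mole table: n_C = 1 − X; n_A = 0.5X.
Total moles n_T = 1 − 0.5X.
y_i = n_i/n_T, p_i = y_i·P. K_p = p_A / (p_C^2).
This yields a degree-2 equation in X; solving on (0,1), X = 0.339.

X = 0.339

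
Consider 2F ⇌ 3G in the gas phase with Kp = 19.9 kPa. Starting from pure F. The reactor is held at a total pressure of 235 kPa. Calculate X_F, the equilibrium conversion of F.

Basis: 1 mol F initially; let X = conversion of F. Extent ξ = 0.5X.
Mole table: n_F = 1 − X; n_G = 1.5X.
n_T = Σnᵢ = 1 + 0.5X.
Mole fractions y_i = n_i/n_T; Kp = p_G^3 / (p_F^2) with p_i = y_i·P.
This yields a degree-3 equation in X; solving on (0,1), X = 0.251.

X = 0.251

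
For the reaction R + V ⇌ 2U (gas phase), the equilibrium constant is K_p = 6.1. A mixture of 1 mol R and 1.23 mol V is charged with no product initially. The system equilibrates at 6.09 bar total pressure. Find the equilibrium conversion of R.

X = 0.609

Let X = conversion of R (basis 1 mol R); extent of reaction ξ = X.
At extent ξ: n_R = 1 − X; n_V = 1.23 − X; n_U = 2X.
n_T stays at 2.23 (no change in mole number).
With p_i = (n_i/n_T)P, K_p = p_U^2 / (p_R p_V).
Substituting and setting equal to 6.1 gives a polynomial in X; the root in (0,1) is X = 0.609.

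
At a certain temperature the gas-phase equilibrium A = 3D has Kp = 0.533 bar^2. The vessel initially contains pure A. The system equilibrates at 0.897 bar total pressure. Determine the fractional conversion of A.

Basis: 1 mol A initially; let X = conversion of A. Extent ξ = X.
At extent ξ: n_A = 1 − X; n_D = 3X.
n_T = Σnᵢ = 1 + 2X.
Mole fractions y_i = n_i/n_T; Kp = p_D^3 / (p_A) with p_i = y_i·P.
Setting this equal to 0.533 bar^2 and taking the physical root (0 < X < 1) gives X = 0.359.

X = 0.359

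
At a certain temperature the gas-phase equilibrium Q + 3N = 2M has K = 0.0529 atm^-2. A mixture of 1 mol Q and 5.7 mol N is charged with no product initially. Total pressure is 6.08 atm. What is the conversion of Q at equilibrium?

X = 0.609

Basis: 1 mol Q initially; let X = conversion of Q. Extent ξ = X.
Moles: n_Q = 1 − X; n_N = 5.7 − 3X; n_M = 2X.
Summing: n_T = 6.7 − 2X.
Mole fractions y_i = n_i/n_T; K = p_M^2 / (p_Q p_N^3) with p_i = y_i·P.
Setting this equal to 0.0529 atm^-2 and taking the physical root (0 < X < 1) gives X = 0.609.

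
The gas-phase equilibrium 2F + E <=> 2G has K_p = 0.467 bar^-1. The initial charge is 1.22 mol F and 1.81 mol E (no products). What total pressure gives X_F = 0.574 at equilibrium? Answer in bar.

P = 7.14 bar

Take 1.22 mol F as basis and let X be its fractional conversion, so ξ = 0.61X.
Species balance: n_F = 1.22 − 1.22X; n_E = 1.81 − 0.61X; n_G = 1.22X.
Total moles n_T = 3.03 − 0.61X.
K_p = p_G^2 / (p_F^2 p_E) with p_i = (n_i/n_T)·P.
At X = 0.574: the mole-fraction product g(X) = Π y_i^ν_i = 3.333. Since K_p = g(X)·P^{-1}, P = (g/K_p)^(1/1) = (3.333/0.467)^(1/1) = 7.14 bar.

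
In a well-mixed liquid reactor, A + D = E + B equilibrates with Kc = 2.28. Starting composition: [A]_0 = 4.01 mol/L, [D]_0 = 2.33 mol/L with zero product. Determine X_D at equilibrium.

Let X = conversion of D; extent ξ = 2.33·X mol/L.
Concentrations: [A] = 4.01 − 2.33X; [D] = 2.33 − 2.33X; [E] = 2.33X; [B] = 2.33X.
Kc = [E] [B] / ([A] [D]).
Solving Kc = 2.28 for X ∈ (0,1): X = 0.748.

X = 0.748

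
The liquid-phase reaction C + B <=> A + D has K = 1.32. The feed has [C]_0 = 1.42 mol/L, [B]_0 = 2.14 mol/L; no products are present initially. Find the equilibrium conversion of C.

Let X = conversion of C; extent ξ = 1.42·X mol/L.
Concentrations: [C] = 1.42 − 1.42X; [B] = 2.14 − 1.42X; [A] = 1.42X; [D] = 1.42X.
K = [A] [D] / ([C] [B]).
Setting equal to 1.32 and solving for X on (0,1) gives X = 0.641.

X = 0.641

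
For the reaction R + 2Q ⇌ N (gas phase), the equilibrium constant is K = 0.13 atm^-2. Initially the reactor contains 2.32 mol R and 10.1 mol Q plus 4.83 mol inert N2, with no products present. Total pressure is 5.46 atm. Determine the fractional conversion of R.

X = 0.511

Take 2.32 mol R as basis and let X be its fractional conversion, so ξ = 2.32X.
Species balance: n_R = 2.32 − 2.32X; n_Q = 10.1 − 4.64X; n_N = 2.32X; n_I = 4.83 (inert).
Total moles n_T = 17.2 − 4.64X.
With p_i = (n_i/n_T)P, K = p_N / (p_R p_Q^2).
Equating to 0.13 atm^-2 and solving on 0 < X < 1: X = 0.511.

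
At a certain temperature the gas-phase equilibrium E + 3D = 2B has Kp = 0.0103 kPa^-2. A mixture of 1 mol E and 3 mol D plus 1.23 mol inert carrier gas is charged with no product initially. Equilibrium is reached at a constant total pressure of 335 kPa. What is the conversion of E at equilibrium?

X = 0.818

Take 1 mol E as basis and let X be its fractional conversion, so ξ = X.
Species balance: n_E = 1 − X; n_D = 3 − 3X; n_B = 2X; n_I = 1.23 (inert).
Summing: n_T = 5.23 − 2X.
Mole fractions y_i = n_i/n_T; Kp = p_B^2 / (p_E p_D^3) with p_i = y_i·P.
Equating to 0.0103 kPa^-2 and solving on 0 < X < 1: X = 0.818.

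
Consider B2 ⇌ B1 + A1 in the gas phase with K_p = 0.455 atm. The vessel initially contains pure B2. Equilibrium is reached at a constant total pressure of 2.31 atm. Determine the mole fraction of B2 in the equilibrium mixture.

y_B2 = 0.423

Let X = conversion of B2 (basis 1 mol B2); extent of reaction ξ = X.
Moles: n_B2 = 1 − X; n_B1 = X; n_A1 = X.
n_T = Σnᵢ = 1 + X.
y_i = n_i/n_T, p_i = y_i·P. K_p = p_B1 p_A1 / (p_B2).
Equating to 0.455 atm and solving on 0 < X < 1: X = 0.406.
Then n_B2 = 0.594, n_T = 1.41, so y_B2 = 0.423.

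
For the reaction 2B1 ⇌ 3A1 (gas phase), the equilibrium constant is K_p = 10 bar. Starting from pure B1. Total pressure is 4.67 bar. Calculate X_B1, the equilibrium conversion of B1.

Let X = conversion of B1 (basis 1 mol B1); extent of reaction ξ = 0.5X.
Mole table: n_B1 = 1 − X; n_A1 = 1.5X.
Summing: n_T = 1 + 0.5X.
Mole fractions y_i = n_i/n_T; K_p = p_A1^3 / (p_B1^2) with p_i = y_i·P.
Setting this equal to 10 bar and taking the physical root (0 < X < 1) gives X = 0.548.

X = 0.548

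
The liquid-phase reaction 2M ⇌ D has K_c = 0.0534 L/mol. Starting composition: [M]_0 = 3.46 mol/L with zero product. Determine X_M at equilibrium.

X = 0.223

Let X = conversion of M; extent ξ = 3.46X/2 mol/L.
Concentrations: [M] = 3.46 − 3.46X; [D] = 1.73X.
K_c = [D] / ([M]^2).
Solving K_c = 0.0534 for X ∈ (0,1): X = 0.223.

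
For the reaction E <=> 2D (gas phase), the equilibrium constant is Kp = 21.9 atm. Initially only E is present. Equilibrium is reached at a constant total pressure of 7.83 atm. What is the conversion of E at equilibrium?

X = 0.641

Basis: 1 mol E initially; let X = conversion of E. Extent ξ = X.
Mole table: n_E = 1 − X; n_D = 2X.
Total moles n_T = 1 + X.
With p_i = (n_i/n_T)P, Kp = p_D^2 / (p_E).
Setting this equal to 21.9 atm and taking the physical root (0 < X < 1) gives X = 0.641.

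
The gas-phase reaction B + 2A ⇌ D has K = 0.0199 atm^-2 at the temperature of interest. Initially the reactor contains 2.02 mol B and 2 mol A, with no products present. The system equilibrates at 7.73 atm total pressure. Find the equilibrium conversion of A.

X = 0.324

Let X = conversion of A (basis 2 mol A); extent of reaction ξ = X.
Mole table: n_B = 2.02 − X; n_A = 2 − 2X; n_D = X.
n_T = Σnᵢ = 4.02 − 2X.
y_i = n_i/n_T, p_i = y_i·P. K = p_D / (p_B p_A^2).
Substituting and setting equal to 0.0199 atm^-2 gives a polynomial in X; the root in (0,1) is X = 0.324.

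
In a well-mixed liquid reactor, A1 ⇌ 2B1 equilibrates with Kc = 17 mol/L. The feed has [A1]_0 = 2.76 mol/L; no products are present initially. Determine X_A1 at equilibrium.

Let X = conversion of A1; extent ξ = 2.76·X mol/L.
Concentrations: [A1] = 2.76 − 2.76X; [B1] = 5.52X.
Kc = [B1]^2 / ([A1]).
Solving Kc = 17 for X ∈ (0,1): X = 0.690.

X = 0.690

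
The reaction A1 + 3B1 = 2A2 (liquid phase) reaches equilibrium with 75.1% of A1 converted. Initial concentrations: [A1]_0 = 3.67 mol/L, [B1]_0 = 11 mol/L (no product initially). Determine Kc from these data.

Kc = 1.63 (mol/L)^-2

Let X = conversion of A1.
Concentrations: [A1] = 3.67 − 3.67X; [B1] = 11 − 11X; [A2] = 7.34X.
At X = 0.751: [A1] = 0.914, [B1] = 2.73, [A2] = 5.51.
Kc = [A2]^2 / ([A1] [B1]^3) = 1.63 (mol/L)^-2.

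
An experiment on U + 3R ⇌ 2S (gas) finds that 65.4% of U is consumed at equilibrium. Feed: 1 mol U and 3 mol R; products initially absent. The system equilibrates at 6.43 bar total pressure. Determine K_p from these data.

Let X = conversion of U (basis 1 mol U); extent of reaction ξ = X.
Mole table: n_U = 1 − X; n_R = 3 − 3X; n_S = 2X.
Summing: n_T = 4 − 2X.
At X = 0.654: n_U = 0.346, n_R = 1.04, n_S = 1.31, n_T = 2.69.
p_i = (n_i/n_T)·P. K_p = p_S^2 / (p_U p_R^3) = 0.775 bar^-2.

K_p = 0.775 bar^-2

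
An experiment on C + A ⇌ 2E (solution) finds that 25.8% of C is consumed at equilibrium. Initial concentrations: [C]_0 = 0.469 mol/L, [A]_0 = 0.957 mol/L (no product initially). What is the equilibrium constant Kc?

Let X = conversion of C.
Concentrations: [C] = 0.469 − 0.469X; [A] = 0.957 − 0.469X; [E] = 0.938X.
At X = 0.258: [C] = 0.348, [A] = 0.836, [E] = 0.242.
Kc = [E]^2 / ([C] [A]) = 0.201.

Kc = 0.201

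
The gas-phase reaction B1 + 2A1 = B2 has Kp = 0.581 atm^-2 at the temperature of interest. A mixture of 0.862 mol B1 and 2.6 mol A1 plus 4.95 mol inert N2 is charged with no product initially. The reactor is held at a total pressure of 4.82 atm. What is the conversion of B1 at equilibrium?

X = 0.439

Let X = conversion of B1 (basis 0.862 mol B1); extent of reaction ξ = 0.862X.
Mole table: n_B1 = 0.862 − 0.862X; n_A1 = 2.6 − 1.72X; n_B2 = 0.862X; n_I = 4.95 (inert).
Total moles n_T = 8.41 − 1.72X.
Mole fractions y_i = n_i/n_T; Kp = p_B2 / (p_B1 p_A1^2) with p_i = y_i·P.
Equating to 0.581 atm^-2 and solving on 0 < X < 1: X = 0.439.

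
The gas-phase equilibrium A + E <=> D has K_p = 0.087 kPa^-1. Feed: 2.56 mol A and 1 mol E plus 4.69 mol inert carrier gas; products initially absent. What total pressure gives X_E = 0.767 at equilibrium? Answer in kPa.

Let X = conversion of E (basis 1 mol E); extent of reaction ξ = X.
Mole table: n_A = 2.56 − X; n_E = 1 − X; n_D = X; n_I = 4.69 (inert).
Total moles n_T = 8.25 − X.
K_p = p_D / (p_A p_E) with p_i = (n_i/n_T)·P.
At X = 0.767: the mole-fraction product g(X) = Π y_i^ν_i = 13.74. Since K_p = g(X)·P^{-1}, P = (g/K_p)^(1/1) = (13.74/0.087)^(1/1) = 158 kPa.

P = 158 kPa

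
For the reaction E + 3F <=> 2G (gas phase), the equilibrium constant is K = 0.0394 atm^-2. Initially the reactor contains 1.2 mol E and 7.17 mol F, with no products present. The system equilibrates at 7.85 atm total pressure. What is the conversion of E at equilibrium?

Take 1.2 mol E as basis and let X be its fractional conversion, so ξ = 1.2X.
At extent ξ: n_E = 1.2 − 1.2X; n_F = 7.17 − 3.6X; n_G = 2.4X.
n_T = Σnᵢ = 8.37 − 2.4X.
Mole fractions y_i = n_i/n_T; K = p_G^2 / (p_E p_F^3) with p_i = y_i·P.
Setting this equal to 0.0394 atm^-2 and taking the physical root (0 < X < 1) gives X = 0.652.

X = 0.652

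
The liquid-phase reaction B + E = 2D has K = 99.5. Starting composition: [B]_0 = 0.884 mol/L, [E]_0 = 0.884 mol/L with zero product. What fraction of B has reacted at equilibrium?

Let X = conversion of B; extent ξ = 0.884·X mol/L.
Concentrations: [B] = 0.884 − 0.884X; [E] = 0.884 − 0.884X; [D] = 1.77X.
K = [D]^2 / ([B] [E]).
Equating to 99.5: the physical root is X = 0.833.

X = 0.833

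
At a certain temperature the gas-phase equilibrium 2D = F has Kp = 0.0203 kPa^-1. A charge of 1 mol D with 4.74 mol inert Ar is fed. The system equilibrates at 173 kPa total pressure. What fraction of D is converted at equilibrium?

X = 0.423

Basis: 1 mol D initially; let X = conversion of D. Extent ξ = 0.5X.
Moles: n_D = 1 − X; n_F = 0.5X; n_I = 4.74 (inert).
Summing: n_T = 5.74 − 0.5X.
With p_i = (n_i/n_T)P, Kp = p_F / (p_D^2).
Substituting and setting equal to 0.0203 kPa^-1 gives a polynomial in X; the root in (0,1) is X = 0.423.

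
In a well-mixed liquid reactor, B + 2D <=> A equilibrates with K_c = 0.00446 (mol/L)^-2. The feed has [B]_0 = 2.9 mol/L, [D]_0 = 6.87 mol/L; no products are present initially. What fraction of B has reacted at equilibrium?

X = 0.141

Let X = conversion of B; extent ξ = 2.9·X mol/L.
Concentrations: [B] = 2.9 − 2.9X; [D] = 6.87 − 5.8X; [A] = 2.9X.
K_c = [A] / ([B] [D]^2).
Setting equal to 0.00446 and solving for X on (0,1) gives X = 0.141.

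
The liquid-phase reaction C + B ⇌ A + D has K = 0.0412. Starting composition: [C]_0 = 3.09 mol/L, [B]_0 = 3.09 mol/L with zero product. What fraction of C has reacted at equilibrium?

Let X = conversion of C; extent ξ = 3.09·X mol/L.
Concentrations: [C] = 3.09 − 3.09X; [B] = 3.09 − 3.09X; [A] = 3.09X; [D] = 3.09X.
K = [A] [D] / ([C] [B]).
Equating to 0.0412: the physical root is X = 0.169.

X = 0.169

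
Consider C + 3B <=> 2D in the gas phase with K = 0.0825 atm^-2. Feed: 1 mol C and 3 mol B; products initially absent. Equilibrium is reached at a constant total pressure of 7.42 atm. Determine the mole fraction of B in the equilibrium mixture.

Let X = conversion of C (basis 1 mol C); extent of reaction ξ = X.
Moles: n_C = 1 − X; n_B = 3 − 3X; n_D = 2X.
Summing: n_T = 4 − 2X.
y_i = n_i/n_T, p_i = y_i·P. K = p_D^2 / (p_C p_B^3).
Equating to 0.0825 atm^-2 and solving on 0 < X < 1: X = 0.485.
Then n_B = 1.55, n_T = 3.03, so y_B = 0.510.

y_B = 0.510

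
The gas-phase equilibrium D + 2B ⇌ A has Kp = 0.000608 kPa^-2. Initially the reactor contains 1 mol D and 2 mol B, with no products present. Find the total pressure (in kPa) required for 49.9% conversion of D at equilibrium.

Let X = conversion of D (basis 1 mol D); extent of reaction ξ = X.
Moles: n_D = 1 − X; n_B = 2 − 2X; n_A = X.
Total moles n_T = 3 − 2X.
Kp = p_A / (p_D p_B^2) with p_i = (n_i/n_T)·P.
At X = 0.499: the mole-fraction product g(X) = Π y_i^ν_i = 3.976. Since Kp = g(X)·P^{-2}, P = (g/Kp)^(1/2) = (3.976/0.000608)^(1/2) = 80.9 kPa.

P = 80.9 kPa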